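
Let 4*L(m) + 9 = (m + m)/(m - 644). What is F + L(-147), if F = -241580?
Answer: -109195135/452 ≈ -2.4158e+5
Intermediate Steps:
L(m) = -9/4 + m/(2*(-644 + m)) (L(m) = -9/4 + ((m + m)/(m - 644))/4 = -9/4 + ((2*m)/(-644 + m))/4 = -9/4 + (2*m/(-644 + m))/4 = -9/4 + m/(2*(-644 + m)))
F + L(-147) = -241580 + 7*(828 - 1*(-147))/(4*(-644 - 147)) = -241580 + (7/4)*(828 + 147)/(-791) = -241580 + (7/4)*(-1/791)*975 = -241580 - 975/452 = -109195135/452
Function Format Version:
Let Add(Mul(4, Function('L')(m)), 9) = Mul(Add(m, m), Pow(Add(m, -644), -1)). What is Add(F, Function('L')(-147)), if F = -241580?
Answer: Rational(-109195135, 452) ≈ -2.4158e+5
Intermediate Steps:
Function('L')(m) = Add(Rational(-9, 4), Mul(Rational(1, 2), m, Pow(Add(-644, m), -1))) (Function('L')(m) = Add(Rational(-9, 4), Mul(Rational(1, 4), Mul(Add(m, m), Pow(Add(m, -644), -1)))) = Add(Rational(-9, 4), Mul(Rational(1, 4), Mul(Mul(2, m), Pow(Add(-644, m), -1)))) = Add(Rational(-9, 4), Mul(Rational(1, 4), Mul(2, m, Pow(Add(-644, m), -1)))) = Add(Rational(-9, 4), Mul(Rational(1, 2), m, Pow(Add(-644, m), -1))))
Add(F, Function('L')(-147)) = Add(-241580, Mul(Rational(7, 4), Pow(Add(-644, -147), -1), Add(828, Mul(-1, -147)))) = Add(-241580, Mul(Rational(7, 4), Pow(-791, -1), Add(828, 147))) = Add(-241580, Mul(Rational(7, 4), Rational(-1, 791), 975)) = Add(-241580, Rational(-975, 452)) = Rational(-109195135, 452)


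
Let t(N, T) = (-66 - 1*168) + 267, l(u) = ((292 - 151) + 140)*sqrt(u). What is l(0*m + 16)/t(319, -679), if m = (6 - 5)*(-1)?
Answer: 1124/33 ≈ 34.061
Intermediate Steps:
m = -1 (m = 1*(-1) = -1)
l(u) = 281*sqrt(u) (l(u) = (141 + 140)*sqrt(u) = 281*sqrt(u))
t(N, T) = 33 (t(N, T) = (-66 - 168) + 267 = -234 + 267 = 33)
l(0*m + 16)/t(319, -679) = (281*sqrt(0*(-1) + 16))/33 = (281*sqrt(0 + 16))*(1/33) = (281*sqrt(16))*(1/33) = (281*4)*(1/33) = 1124*(1/33) = 1124/33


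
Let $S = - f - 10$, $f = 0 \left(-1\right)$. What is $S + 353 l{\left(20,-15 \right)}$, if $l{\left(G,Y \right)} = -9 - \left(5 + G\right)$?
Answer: $-12012$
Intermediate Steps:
$f = 0$
$l{\left(G,Y \right)} = -14 - G$ ($l{\left(G,Y \right)} = -9 - \left(5 + G\right) = -14 - G$)
$S = -10$ ($S = \left(-1\right) 0 - 10 = 0 - 10 = -10$)
$S + 353 l{\left(20,-15 \right)} = -10 + 353 \left(-14 - 20\right) = -10 + 353 \left(-34\right) = -10 - 12002 = -12012$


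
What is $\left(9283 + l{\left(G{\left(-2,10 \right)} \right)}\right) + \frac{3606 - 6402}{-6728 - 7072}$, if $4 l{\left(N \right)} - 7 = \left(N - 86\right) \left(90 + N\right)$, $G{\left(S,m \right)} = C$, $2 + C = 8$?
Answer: $\frac{16939391}{2300} \approx 7365.0$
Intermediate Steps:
$C = 6$ ($C = -2 + 8 = 6$)
$G{\left(S,m \right)} = 6$
$l{\left(N \right)} = \frac{7}{4} + \frac{\left(-86 + N\right) \left(90 + N\right)}{4}$ ($l{\left(N \right)} = \frac{7}{4} + \frac{\left(N - 86\right) \left(90 + N\right)}{4} = \frac{7}{4} + \frac{\left(-86 + N\right) \left(90 + N\right)}{4}$)
$\left(9283 + l{\left(G{\left(-2,10 \right)} \right)}\right) + \frac{3606 - 6402}{-6728 - 7072} = \left(9283 + \left(- \frac{7733}{4} + 6 + \frac{6^{2}}{4}\right)\right) + \frac{3606 - 6402}{-6728 - 7072} = \left(9283 + \left(- \frac{7733}{4} + 6 + \frac{1}{4} \cdot 36\right)\right) - \frac{2796}{-13800} = \left(9283 + \left(- \frac{7733}{4} + 6 + 9\right)\right) - - \frac{233}{1150} = \left(9283 - \frac{7673}{4}\right) + \frac{233}{1150} = \frac{29459}{4} + \frac{233}{1150} = \frac{16939391}{2300}$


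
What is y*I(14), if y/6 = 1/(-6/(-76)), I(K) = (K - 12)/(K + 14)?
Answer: 38/7 ≈ 5.4286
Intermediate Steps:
I(K) = (-12 + K)/(14 + K)
y = 76 (y = 6/((-6/(-76))) = 6/((-6*(-1/76))) = 6/(3/38) = 6*(38/3) = 76)
y*I(14) = 76*((-12 + 14)/(14 + 14)) = 76*(2/28) = 76*((1/28)*2) = 76*(1/14) = 38/7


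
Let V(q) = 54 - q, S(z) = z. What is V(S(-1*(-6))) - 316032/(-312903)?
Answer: 5111792/104301 ≈ 49.010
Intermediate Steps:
V(S(-1*(-6))) - 316032/(-312903) = (54 - (-1)*(-6)) - 316032/(-312903) = (54 - 1*6) - 316032*(-1)/312903 = (54 - 6) - 1*(-105344/104301) = 48 + 105344/104301 = 5111792/104301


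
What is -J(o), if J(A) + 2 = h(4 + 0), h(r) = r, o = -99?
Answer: -2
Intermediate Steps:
J(A) = 2 (J(A) = -2 + (4 + 0) = -2 + 4 = 2)
-J(o) = -1*2 = -2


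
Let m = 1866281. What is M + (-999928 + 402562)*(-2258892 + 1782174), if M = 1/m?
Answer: 531470404664473429/1866281 ≈ 2.8477e+11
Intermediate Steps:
M = 1/1866281 ≈ 5.3583e-7
M + (-999928 + 402562)*(-2258892 + 1782174) = 1/1866281 + (-999928 + 402562)*(-2258892 + 1782174) = 1/1866281 - 597366*(-476718) = 1/1866281 + 284775124788 = 531470404664473429/1866281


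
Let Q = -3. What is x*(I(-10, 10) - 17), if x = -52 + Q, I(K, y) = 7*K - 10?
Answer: 5335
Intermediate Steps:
I(K, y) = -10 + 7*K
x = -55 (x = -52 - 3 = -55)
x*(I(-10, 10) - 17) = -55*((-10 + 7*(-10)) - 17) = -55*((-10 - 70) - 17) = -55*(-80 - 17) = -55*(-97) = 5335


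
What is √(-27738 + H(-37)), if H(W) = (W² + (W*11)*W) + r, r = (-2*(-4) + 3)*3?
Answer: 3*I*√1253 ≈ 106.19*I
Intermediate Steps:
r = 33 (r = (8 + 3)*3 = 11*3 = 33)
H(W) = 33 + 12*W² (H(W) = (W² + (W*11)*W) + 33 = (W² + (11*W)*W) + 33 = (W² + 11*W²) + 33 = 12*W² + 33 = 33 + 12*W²)
√(-27738 + H(-37)) = √(-27738 + (33 + 12*(-37)²)) = √(-27738 + (33 + 12*1369)) = √(-27738 + (33 + 16428)) = √(-27738 + 16461) = √(-11277) = 3*I*√1253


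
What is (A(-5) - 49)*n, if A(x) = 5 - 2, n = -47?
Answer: 2162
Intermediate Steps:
A(x) = 3
(A(-5) - 49)*n = (3 - 49)*(-47) = -46*(-47) = 2162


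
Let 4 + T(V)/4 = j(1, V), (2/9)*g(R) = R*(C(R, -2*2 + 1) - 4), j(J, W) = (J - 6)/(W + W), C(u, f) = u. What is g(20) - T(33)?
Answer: 48058/33 ≈ 1456.3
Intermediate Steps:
j(J, W) = (-6 + J)/(2*W) (j(J, W) = (-6 + J)/((2*W)) = (-6 + J)*(1/(2*W)) = (-6 + J)/(2*W))
g(R) = 9*R*(-4 + R)/2 (g(R) = 9*(R*(R - 4))/2 = 9*(R*(-4 + R))/2 = 9*R*(-4 + R)/2)
T(V) = -16 - 10/V (T(V) = -16 + 4*((-6 + 1)/(2*V)) = -16 + 4*((½)*(-5)/V) = -16 + 4*(-5/(2*V)) = -16 - 10/V)
g(20) - T(33) = (9/2)*20*(-4 + 20) - (-16 - 10/33) = (9/2)*20*16 - (-16 - 10*1/33) = 1440 - (-16 - 10/33) = 1440 - 1*(-538/33) = 1440 + 538/33 = 48058/33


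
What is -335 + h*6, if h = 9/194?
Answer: -32468/97 ≈ -334.72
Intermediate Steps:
h = 9/194 (h = 9*(1/194) = 9/194 ≈ 0.046392)
-335 + h*6 = -335 + (9/194)*6 = -335 + 27/97 = -32468/97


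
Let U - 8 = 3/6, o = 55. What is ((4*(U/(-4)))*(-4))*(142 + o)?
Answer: 6698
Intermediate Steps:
U = 17/2 (U = 8 + 3/6 = 8 + 3*(1/6) = 8 + 1/2 = 17/2 ≈ 8.5000)
((4*(U/(-4)))*(-4))*(142 + o) = ((4*((17/2)/(-4)))*(-4))*(142 + 55) = ((4*((17/2)*(-1/4)))*(-4))*197 = ((4*(-17/8))*(-4))*197 = -17/2*(-4)*197 = 34*197 = 6698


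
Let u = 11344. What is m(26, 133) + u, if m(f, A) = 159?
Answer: 11503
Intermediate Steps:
m(26, 133) + u = 159 + 11344 = 11503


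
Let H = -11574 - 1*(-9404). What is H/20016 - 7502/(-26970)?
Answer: 246331/1451160 ≈ 0.16975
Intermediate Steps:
H = -2170 (H = -11574 + 9404 = -2170)
H/20016 - 7502/(-26970) = -2170/20016 - 7502/(-26970) = -2170*1/20016 - 7502*(-1/26970) = -1085/10008 + 121/435 = 246331/1451160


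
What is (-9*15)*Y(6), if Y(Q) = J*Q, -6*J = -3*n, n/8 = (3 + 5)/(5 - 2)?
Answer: -8640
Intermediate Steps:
n = 64/3 (n = 8*((3 + 5)/(5 - 2)) = 8*(8/3) = 64/3 ≈ 21.333)
J = 32/3 (J = -(-1)*64/(2*3) = -⅙*(-64) = 32/3 ≈ 10.667)
Y(Q) = 32*Q/3
(-9*15)*Y(6) = (-9*15)*((32/3)*6) = -135*64 = -8640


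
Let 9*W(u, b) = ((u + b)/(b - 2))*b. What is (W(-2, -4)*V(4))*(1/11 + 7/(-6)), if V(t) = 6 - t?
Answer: 284/297 ≈ 0.95623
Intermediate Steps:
W(u, b) = b*(b + u)/(9*(-2 + b)) (W(u, b) = (((u + b)/(b - 2))*b)/9 = (((b + u)/(-2 + b))*b)/9 = (b*(b + u)/(-2 + b))/9 = b*(b + u)/(9*(-2 + b)))
(W(-2, -4)*V(4))*(1/11 + 7/(-6)) = (((1/9)*(-4)*(-4 - 2)/(-2 - 4))*(6 - 1*4))*(1/11 + 7/(-6)) = (((1/9)*(-4)*(-6)/(-6))*(6 - 4))*(1*(1/11) + 7*(-1/6)) = (((1/9)*(-4)*(-1/6)*(-6))*2)*(1/11 - 7/6) = -4/9*2*(-71/66) = -8/9*(-71/66) = 284/297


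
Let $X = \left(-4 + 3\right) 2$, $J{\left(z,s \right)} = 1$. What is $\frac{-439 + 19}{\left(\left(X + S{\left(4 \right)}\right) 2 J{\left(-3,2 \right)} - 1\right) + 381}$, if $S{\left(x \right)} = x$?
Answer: $- \frac{35}{32} \approx -1.0938$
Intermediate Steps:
$X = -2$ ($X = \left(-1\right) 2 = -2$)
$\frac{-439 + 19}{\left(\left(X + S{\left(4 \right)}\right) 2 J{\left(-3,2 \right)} - 1\right) + 381} = \frac{-439 + 19}{\left(\left(-2 + 4\right) 2 \cdot 1 - 1\right) + 381} = - \frac{420}{\left(2 \cdot 2 - 1\right) + 381} = - \frac{420}{\left(4 - 1\right) + 381} = - \frac{420}{3 + 381} = - \frac{420}{384} = \left(-420\right) \frac{1}{384} = - \frac{35}{32}$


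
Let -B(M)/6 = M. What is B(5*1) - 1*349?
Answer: -379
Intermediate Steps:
B(M) = -6*M
B(5*1) - 1*349 = -30 - 1*349 = -6*5 - 349 = -30 - 349 = -379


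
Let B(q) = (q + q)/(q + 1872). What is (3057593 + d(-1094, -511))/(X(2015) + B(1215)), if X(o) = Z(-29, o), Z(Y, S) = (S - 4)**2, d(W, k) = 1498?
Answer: 1049268213/1387133773 ≈ 0.75643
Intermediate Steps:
B(q) = 2*q/(1872 + q) (B(q) = (2*q)/(1872 + q) = 2*q/(1872 + q))
Z(Y, S) = (-4 + S)**2
X(o) = (-4 + o)**2
(3057593 + d(-1094, -511))/(X(2015) + B(1215)) = (3057593 + 1498)/((-4 + 2015)**2 + 2*1215/(1872 + 1215)) = 3059091/(2011**2 + 2*1215/3087) = 3059091/(4044121 + 2*1215*(1/3087)) = 3059091/(4044121 + 270/343) = 3059091/(1387133773/343) = 3059091*(343/1387133773) = 1049268213/1387133773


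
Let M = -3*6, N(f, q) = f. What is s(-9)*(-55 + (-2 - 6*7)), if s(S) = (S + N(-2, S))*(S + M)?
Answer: -29403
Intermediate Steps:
M = -18
s(S) = (-18 + S)*(-2 + S) (s(S) = (S - 2)*(S - 18) = (-2 + S)*(-18 + S) = (-18 + S)*(-2 + S))
s(-9)*(-55 + (-2 - 6*7)) = (36 + (-9)**2 - 20*(-9))*(-55 + (-2 - 6*7)) = (36 + 81 + 180)*(-55 + (-2 - 42)) = 297*(-55 - 44) = 297*(-99) = -29403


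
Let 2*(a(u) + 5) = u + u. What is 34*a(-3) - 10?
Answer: -282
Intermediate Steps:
a(u) = -5 + u (a(u) = -5 + (u + u)/2 = -5 + (2*u)/2 = -5 + u)
34*a(-3) - 10 = 34*(-5 - 3) - 10 = 34*(-8) - 10 = -272 - 10 = -282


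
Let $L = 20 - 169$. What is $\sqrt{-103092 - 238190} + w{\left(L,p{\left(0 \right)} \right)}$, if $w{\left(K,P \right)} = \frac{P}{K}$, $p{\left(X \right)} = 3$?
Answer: $- \frac{3}{149} + i \sqrt{341282} \approx -0.020134 + 584.19 i$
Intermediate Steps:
$L = -149$ ($L = 20 - 169 = -149$)
$\sqrt{-103092 - 238190} + w{\left(L,p{\left(0 \right)} \right)} = \sqrt{-103092 - 238190} + \frac{3}{-149} = \sqrt{-341282} + 3 \left(- \frac{1}{149}\right) = i \sqrt{341282} - \frac{3}{149} = - \frac{3}{149} + i \sqrt{341282}$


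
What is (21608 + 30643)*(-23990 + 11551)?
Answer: -649950189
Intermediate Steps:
(21608 + 30643)*(-23990 + 11551) = 52251*(-12439) = -649950189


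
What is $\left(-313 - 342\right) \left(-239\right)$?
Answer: $156545$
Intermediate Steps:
$\left(-313 - 342\right) \left(-239\right) = \left(-655\right) \left(-239\right) = 156545$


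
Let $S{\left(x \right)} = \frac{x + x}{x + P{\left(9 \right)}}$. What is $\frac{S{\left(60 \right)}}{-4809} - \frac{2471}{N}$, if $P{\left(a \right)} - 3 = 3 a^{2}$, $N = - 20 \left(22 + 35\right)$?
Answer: $\frac{202004063}{93198420} \approx 2.1675$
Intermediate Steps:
$N = -1140$ ($N = \left(-20\right) 57 = -1140$)
$P{\left(a \right)} = 3 + 3 a^{2}$
$S{\left(x \right)} = \frac{2 x}{246 + x}$ ($S{\left(x \right)} = \frac{x + x}{x + \left(3 + 3 \cdot 9^{2}\right)} = \frac{2 x}{x + \left(3 + 3 \cdot 81\right)} = \frac{2 x}{x + \left(3 + 243\right)} = \frac{2 x}{x + 246} = \frac{2 x}{246 + x}$)
$\frac{S{\left(60 \right)}}{-4809} - \frac{2471}{N} = \frac{2 \cdot 60 \frac{1}{246 + 60}}{-4809} - \frac{2471}{-1140} = 2 \cdot 60 \cdot \frac{1}{306} \left(- \frac{1}{4809}\right) - - \frac{2471}{1140} = 2 \cdot 60 \cdot \frac{1}{306} \left(- \frac{1}{4809}\right) + \frac{2471}{1140} = \frac{20}{51} \left(- \frac{1}{4809}\right) + \frac{2471}{1140} = - \frac{20}{245259} + \frac{2471}{1140} = \frac{202004063}{93198420}$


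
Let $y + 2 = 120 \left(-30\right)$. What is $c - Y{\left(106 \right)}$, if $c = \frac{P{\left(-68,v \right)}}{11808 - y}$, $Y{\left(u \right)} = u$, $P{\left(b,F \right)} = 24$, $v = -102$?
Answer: $- \frac{816718}{7705} \approx -106.0$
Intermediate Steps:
$y = -3602$ ($y = -2 + 120 \left(-30\right) = -2 - 3600 = -3602$)
$c = \frac{12}{7705}$ ($c = \frac{24}{11808 - -3602} = \frac{24}{11808 + 3602} = \frac{24}{15410} = 24 \cdot \frac{1}{15410} = \frac{12}{7705} \approx 0.0015574$)
$c - Y{\left(106 \right)} = \frac{12}{7705} - 106 = - \frac{816718}{7705}$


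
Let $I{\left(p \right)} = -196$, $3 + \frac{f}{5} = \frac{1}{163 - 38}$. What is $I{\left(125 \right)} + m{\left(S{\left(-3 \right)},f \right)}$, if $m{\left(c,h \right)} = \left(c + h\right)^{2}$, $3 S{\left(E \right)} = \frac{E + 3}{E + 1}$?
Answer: $\frac{17376}{625} \approx 27.802$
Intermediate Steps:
$S{\left(E \right)} = \frac{3 + E}{3 \left(1 + E\right)}$ ($S{\left(E \right)} = \frac{\left(E + 3\right) \frac{1}{E + 1}}{3} = \frac{\left(3 + E\right) \frac{1}{1 + E}}{3} = \frac{\frac{1}{1 + E} \left(3 + E\right)}{3} = \frac{3 + E}{3 \left(1 + E\right)}$)
$f = - \frac{374}{25}$ ($f = -15 + \frac{5}{163 - 38} = -15 + \frac{5}{125} = -15 + 5 \cdot \frac{1}{125} = -15 + \frac{1}{25} = - \frac{374}{25} \approx -14.96$)
$I{\left(125 \right)} + m{\left(S{\left(-3 \right)},f \right)} = -196 + \left(\frac{3 - 3}{3 \left(1 - 3\right)} - \frac{374}{25}\right)^{2} = -196 + \left(\frac{1}{3} \frac{1}{-2} \cdot 0 - \frac{374}{25}\right)^{2} = -196 + \left(\frac{1}{3} \left(- \frac{1}{2}\right) 0 - \frac{374}{25}\right)^{2} = -196 + \left(0 - \frac{374}{25}\right)^{2} = -196 + \left(- \frac{374}{25}\right)^{2} = -196 + \frac{139876}{625} = \frac{17376}{625}$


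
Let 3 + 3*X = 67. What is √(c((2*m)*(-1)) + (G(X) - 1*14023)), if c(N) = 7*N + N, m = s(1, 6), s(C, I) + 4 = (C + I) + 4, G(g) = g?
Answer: I*√127023/3 ≈ 118.8*I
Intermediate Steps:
X = 64/3 (X = -1 + (⅓)*67 = -1 + 67/3 = 64/3 ≈ 21.333)
s(C, I) = C + I (s(C, I) = -4 + ((C + I) + 4) = -4 + (4 + C + I) = C + I)
m = 7 (m = 1 + 6 = 7)
c(N) = 8*N
√(c((2*m)*(-1)) + (G(X) - 1*14023)) = √(8*((2*7)*(-1)) + (64/3 - 1*14023)) = √(8*(14*(-1)) + (64/3 - 14023)) = √(8*(-14) - 42005/3) = √(-112 - 42005/3) = √(-42341/3) = I*√127023/3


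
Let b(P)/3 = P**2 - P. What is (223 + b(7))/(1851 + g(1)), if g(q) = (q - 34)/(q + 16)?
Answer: 5933/31434 ≈ 0.18874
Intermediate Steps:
b(P) = -3*P + 3*P**2 (b(P) = 3*(P**2 - P) = -3*P + 3*P**2)
g(q) = (-34 + q)/(16 + q)
(223 + b(7))/(1851 + g(1)) = (223 + 3*7*(-1 + 7))/(1851 + (-34 + 1)/(16 + 1)) = (223 + 3*7*6)/(1851 - 33/17) = (223 + 126)/(1851 + (1/17)*(-33)) = 349/(1851 - 33/17) = 349/(31434/17) = 349*(17/31434) = 5933/31434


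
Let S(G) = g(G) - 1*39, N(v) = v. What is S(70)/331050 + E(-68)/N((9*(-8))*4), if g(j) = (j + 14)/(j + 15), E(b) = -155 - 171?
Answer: 764372081/675342000 ≈ 1.1318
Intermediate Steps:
E(b) = -326
g(j) = (14 + j)/(15 + j)
S(G) = -39 + (14 + G)/(15 + G) (S(G) = (14 + G)/(15 + G) - 1*39 = (14 + G)/(15 + G) - 39 = -39 + (14 + G)/(15 + G))
S(70)/331050 + E(-68)/N((9*(-8))*4) = ((-571 - 38*70)/(15 + 70))/331050 - 326/((9*(-8))*4) = ((-571 - 2660)/85)*(1/331050) - 326/((-72*4)) = ((1/85)*(-3231))*(1/331050) - 326/(-288) = -3231/85*1/331050 - 326*(-1/288) = -1077/9379750 + 163/144 = 764372081/675342000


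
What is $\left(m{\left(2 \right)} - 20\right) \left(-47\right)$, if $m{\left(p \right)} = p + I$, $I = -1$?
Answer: $893$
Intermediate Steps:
$m{\left(p \right)} = -1 + p$ ($m{\left(p \right)} = p - 1 = -1 + p$)
$\left(m{\left(2 \right)} - 20\right) \left(-47\right) = \left(\left(-1 + 2\right) - 20\right) \left(-47\right) = \left(1 - 20\right) \left(-47\right) = \left(-19\right) \left(-47\right) = 893$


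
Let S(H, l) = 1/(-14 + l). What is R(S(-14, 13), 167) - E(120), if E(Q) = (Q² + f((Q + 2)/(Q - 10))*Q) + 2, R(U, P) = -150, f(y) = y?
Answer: -161536/11 ≈ -14685.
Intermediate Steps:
E(Q) = 2 + Q² + Q*(2 + Q)/(-10 + Q) (E(Q) = (Q² + ((Q + 2)/(Q - 10))*Q) + 2 = (Q² + ((2 + Q)/(-10 + Q))*Q) + 2 = (Q² + Q*(2 + Q)/(-10 + Q)) + 2 = 2 + Q² + Q*(2 + Q)/(-10 + Q))
R(S(-14, 13), 167) - E(120) = -150 - (120*(2 + 120) + (-10 + 120)*(2 + 120²))/(-10 + 120) = -150 - (120*122 + 110*(2 + 14400))/110 = -150 - (14640 + 110*14402)/110 = -150 - (14640 + 1584220)/110 = -150 - 1598860/110 = -150 - 1*159886/11 = -150 - 159886/11 = -161536/11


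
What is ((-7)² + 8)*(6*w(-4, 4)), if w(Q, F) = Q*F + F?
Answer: -4104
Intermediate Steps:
w(Q, F) = F + F*Q (w(Q, F) = F*Q + F = F + F*Q)
((-7)² + 8)*(6*w(-4, 4)) = ((-7)² + 8)*(6*(4*(1 - 4))) = (49 + 8)*(6*(4*(-3))) = 57*(6*(-12)) = 57*(-72) = -4104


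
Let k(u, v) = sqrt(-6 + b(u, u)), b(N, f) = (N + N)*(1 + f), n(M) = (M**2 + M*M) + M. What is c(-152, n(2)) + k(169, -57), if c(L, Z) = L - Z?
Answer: -162 + sqrt(57454) ≈ 77.696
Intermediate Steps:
n(M) = M + 2*M**2 (n(M) = (M**2 + M**2) + M = 2*M**2 + M = M + 2*M**2)
b(N, f) = 2*N*(1 + f) (b(N, f) = (2*N)*(1 + f) = 2*N*(1 + f))
k(u, v) = sqrt(-6 + 2*u*(1 + u))
c(-152, n(2)) + k(169, -57) = (-152 - 2*(1 + 2*2)) + sqrt(2)*sqrt(-3 + 169*(1 + 169)) = (-152 - 2*(1 + 4)) + sqrt(2)*sqrt(-3 + 169*170) = (-152 - 2*5) + sqrt(2)*sqrt(-3 + 28730) = (-152 - 1*10) + sqrt(2)*sqrt(28727) = (-152 - 10) + sqrt(57454) = -162 + sqrt(57454)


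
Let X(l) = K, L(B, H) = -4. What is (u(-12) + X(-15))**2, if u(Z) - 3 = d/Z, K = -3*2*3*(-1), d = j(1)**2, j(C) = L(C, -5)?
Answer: 3481/9 ≈ 386.78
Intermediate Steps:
j(C) = -4
d = 16 (d = (-4)**2 = 16)
K = 18 (K = -18*(-1) = -3*(-6) = 18)
X(l) = 18
u(Z) = 3 + 16/Z
(u(-12) + X(-15))**2 = ((3 + 16/(-12)) + 18)**2 = ((3 + 16*(-1/12)) + 18)**2 = ((3 - 4/3) + 18)**2 = (5/3 + 18)**2 = (59/3)**2 = 3481/9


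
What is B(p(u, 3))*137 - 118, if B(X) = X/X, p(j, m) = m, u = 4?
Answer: 19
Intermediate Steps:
B(X) = 1
B(p(u, 3))*137 - 118 = 1*137 - 118 = 137 - 118 = 19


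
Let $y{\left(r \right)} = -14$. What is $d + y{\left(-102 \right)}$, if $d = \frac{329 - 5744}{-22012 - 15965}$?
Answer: $- \frac{175421}{12659} \approx -13.857$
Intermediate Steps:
$d = \frac{1805}{12659}$ ($d = - \frac{5415}{-37977} = \left(-5415\right) \left(- \frac{1}{37977}\right) = \frac{1805}{12659} \approx 0.14259$)
$d + y{\left(-102 \right)} = \frac{1805}{12659} - 14 = - \frac{175421}{12659}$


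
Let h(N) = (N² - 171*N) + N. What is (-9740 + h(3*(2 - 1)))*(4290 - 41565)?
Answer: 381733275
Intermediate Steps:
h(N) = N² - 170*N
(-9740 + h(3*(2 - 1)))*(4290 - 41565) = (-9740 + (3*(2 - 1))*(-170 + 3*(2 - 1)))*(4290 - 41565) = (-9740 + (3*1)*(-170 + 3*1))*(-37275) = (-9740 + 3*(-170 + 3))*(-37275) = (-9740 + 3*(-167))*(-37275) = (-9740 - 501)*(-37275) = -10241*(-37275) = 381733275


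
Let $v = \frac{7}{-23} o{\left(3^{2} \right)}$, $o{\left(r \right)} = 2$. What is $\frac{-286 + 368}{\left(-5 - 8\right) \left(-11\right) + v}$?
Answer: $\frac{1886}{3275} \approx 0.57588$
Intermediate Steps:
$v = - \frac{14}{23}$ ($v = \frac{7}{-23} \cdot 2 = 7 \left(- \frac{1}{23}\right) 2 = \left(- \frac{7}{23}\right) 2 = - \frac{14}{23} \approx -0.6087$)
$\frac{-286 + 368}{\left(-5 - 8\right) \left(-11\right) + v} = \frac{-286 + 368}{\left(-5 - 8\right) \left(-11\right) - \frac{14}{23}} = \frac{82}{\left(-13\right) \left(-11\right) - \frac{14}{23}} = \frac{82}{143 - \frac{14}{23}} = \frac{82}{\frac{3275}{23}} = 82 \cdot \frac{23}{3275} = \frac{1886}{3275}$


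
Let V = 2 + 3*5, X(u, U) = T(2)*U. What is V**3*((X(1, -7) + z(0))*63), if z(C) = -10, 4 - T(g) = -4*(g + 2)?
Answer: -46427850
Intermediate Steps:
T(g) = 12 + 4*g (T(g) = 4 - (-4)*(g + 2) = 4 - (-4)*(2 + g) = 4 - (-8 - 4*g) = 4 + (8 + 4*g) = 12 + 4*g)
X(u, U) = 20*U (X(u, U) = (12 + 4*2)*U = (12 + 8)*U = 20*U)
V = 17 (V = 2 + 15 = 17)
V**3*((X(1, -7) + z(0))*63) = 17**3*((20*(-7) - 10)*63) = 4913*((-140 - 10)*63) = 4913*(-150*63) = 4913*(-9450) = -46427850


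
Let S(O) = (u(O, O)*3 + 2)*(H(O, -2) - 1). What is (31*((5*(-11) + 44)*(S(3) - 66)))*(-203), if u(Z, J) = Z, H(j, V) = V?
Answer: -6853077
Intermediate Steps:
S(O) = -6 - 9*O (S(O) = (O*3 + 2)*(-2 - 1) = (3*O + 2)*(-3) = (2 + 3*O)*(-3) = -6 - 9*O)
(31*((5*(-11) + 44)*(S(3) - 66)))*(-203) = (31*((5*(-11) + 44)*((-6 - 9*3) - 66)))*(-203) = (31*((-55 + 44)*((-6 - 27) - 66)))*(-203) = (31*(-11*(-33 - 66)))*(-203) = (31*(-11*(-99)))*(-203) = (31*1089)*(-203) = 33759*(-203) = -6853077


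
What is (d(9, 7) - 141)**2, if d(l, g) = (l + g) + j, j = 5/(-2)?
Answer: 65025/4 ≈ 16256.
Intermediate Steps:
j = -5/2 (j = 5*(-1/2) = -5/2 ≈ -2.5000)
d(l, g) = -5/2 + g + l (d(l, g) = (l + g) - 5/2 = (g + l) - 5/2 = -5/2 + g + l)
(d(9, 7) - 141)**2 = ((-5/2 + 7 + 9) - 141)**2 = (27/2 - 141)**2 = (-255/2)**2 = 65025/4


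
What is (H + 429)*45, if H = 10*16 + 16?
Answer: 27225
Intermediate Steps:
H = 176 (H = 160 + 16 = 176)
(H + 429)*45 = (176 + 429)*45 = 605*45 = 27225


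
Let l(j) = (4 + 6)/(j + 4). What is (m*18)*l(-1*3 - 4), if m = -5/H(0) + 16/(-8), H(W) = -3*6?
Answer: 310/3 ≈ 103.33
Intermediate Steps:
H(W) = -18
l(j) = 10/(4 + j)
m = -31/18 (m = -5/(-18) + 16/(-8) = -5*(-1/18) + 16*(-⅛) = 5/18 - 2 = -31/18 ≈ -1.7222)
(m*18)*l(-1*3 - 4) = (-31/18*18)*(10/(4 + (-1*3 - 4))) = -310/(4 + (-3 - 4)) = -310/(4 - 7) = -310/(-3) = -310*(-1)/3 = -31*(-10/3) = 310/3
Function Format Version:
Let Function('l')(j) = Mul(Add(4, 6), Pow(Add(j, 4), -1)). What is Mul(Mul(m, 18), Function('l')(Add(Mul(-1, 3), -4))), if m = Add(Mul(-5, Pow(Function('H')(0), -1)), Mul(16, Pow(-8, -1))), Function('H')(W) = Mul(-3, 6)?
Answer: Rational(310, 3) ≈ 103.33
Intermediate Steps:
Function('H')(W) = -18
Function('l')(j) = Mul(10, Pow(Add(4, j), -1))
m = Rational(-31, 18) (m = Add(Mul(-5, Pow(-18, -1)), Mul(16, Pow(-8, -1))) = Add(Mul(-5, Rational(-1, 18)), Mul(16, Rational(-1, 8))) = Add(Rational(5, 18), -2) = Rational(-31, 18) ≈ -1.7222)
Mul(Mul(m, 18), Function('l')(Add(Mul(-1, 3), -4))) = Mul(Mul(Rational(-31, 18), 18), Mul(10, Pow(Add(4, Add(Mul(-1, 3), -4)), -1))) = Mul(-31, Mul(10, Pow(Add(4, Add(-3, -4)), -1))) = Mul(-31, Mul(10, Pow(Add(4, -7), -1))) = Mul(-31, Mul(10, Pow(-3, -1))) = Mul(-31, Mul(10, Rational(-1, 3))) = Mul(-31, Rational(-10, 3)) = Rational(310, 3)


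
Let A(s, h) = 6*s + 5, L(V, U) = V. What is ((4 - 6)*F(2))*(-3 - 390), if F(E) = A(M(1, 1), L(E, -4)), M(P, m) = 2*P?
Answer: 13362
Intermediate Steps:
A(s, h) = 5 + 6*s
F(E) = 17 (F(E) = 5 + 6*(2*1) = 5 + 6*2 = 5 + 12 = 17)
((4 - 6)*F(2))*(-3 - 390) = ((4 - 6)*17)*(-3 - 390) = -2*17*(-393) = -34*(-393) = 13362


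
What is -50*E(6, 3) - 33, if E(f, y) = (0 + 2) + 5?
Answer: -383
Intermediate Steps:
E(f, y) = 7 (E(f, y) = 2 + 5 = 7)
-50*E(6, 3) - 33 = -50*7 - 33 = -350 - 33 = -383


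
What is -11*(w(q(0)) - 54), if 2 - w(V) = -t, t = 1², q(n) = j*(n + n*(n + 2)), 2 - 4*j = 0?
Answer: 561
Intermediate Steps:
j = ½ (j = ½ - ¼*0 = ½ + 0 = ½ ≈ 0.50000)
q(n) = n/2 + n*(2 + n)/2 (q(n) = (n + n*(n + 2))/2 = (n + n*(2 + n))/2 = n/2 + n*(2 + n)/2)
t = 1
w(V) = 3 (w(V) = 2 - (-1) = 2 - 1*(-1) = 2 + 1 = 3)
-11*(w(q(0)) - 54) = -11*(3 - 54) = -11*(-51) = 561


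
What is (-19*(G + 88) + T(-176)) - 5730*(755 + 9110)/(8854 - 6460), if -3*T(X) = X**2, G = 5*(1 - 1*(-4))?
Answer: -14397536/399 ≈ -36084.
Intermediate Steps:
G = 25 (G = 5*(1 + 4) = 5*5 = 25)
T(X) = -X**2/3
(-19*(G + 88) + T(-176)) - 5730*(755 + 9110)/(8854 - 6460) = (-19*(25 + 88) - 1/3*(-176)**2) - 5730*(755 + 9110)/(8854 - 6460) = (-19*113 - 1/3*30976) - 5730/(2394/9865) = (-2147 - 30976/3) - 5730/(2394*(1/9865)) = -37417/3 - 5730/2394/9865 = -37417/3 - 5730*9865/2394 = -37417/3 - 9421075/399 = -14397536/399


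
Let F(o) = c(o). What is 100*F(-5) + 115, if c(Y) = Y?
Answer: -385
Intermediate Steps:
F(o) = o
100*F(-5) + 115 = 100*(-5) + 115 = -500 + 115 = -385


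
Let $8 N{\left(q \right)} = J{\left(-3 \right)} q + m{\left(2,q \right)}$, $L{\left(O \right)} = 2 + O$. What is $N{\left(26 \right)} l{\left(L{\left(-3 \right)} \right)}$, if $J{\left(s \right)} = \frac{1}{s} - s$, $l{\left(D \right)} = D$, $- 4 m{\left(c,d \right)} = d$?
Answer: $- \frac{377}{48} \approx -7.8542$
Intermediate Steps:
$m{\left(c,d \right)} = - \frac{d}{4}$
$N{\left(q \right)} = \frac{29 q}{96}$ ($N{\left(q \right)} = \frac{\left(\frac{1}{-3} - -3\right) q - \frac{q}{4}}{8} = \frac{\left(- \frac{1}{3} + 3\right) q - \frac{q}{4}}{8} = \frac{\frac{8 q}{3} - \frac{q}{4}}{8} = \frac{\frac{29}{12} q}{8} = \frac{29 q}{96}$)
$N{\left(26 \right)} l{\left(L{\left(-3 \right)} \right)} = \frac{29}{96} \cdot 26 \left(2 - 3\right) = \frac{377}{48} \left(-1\right) = - \frac{377}{48}$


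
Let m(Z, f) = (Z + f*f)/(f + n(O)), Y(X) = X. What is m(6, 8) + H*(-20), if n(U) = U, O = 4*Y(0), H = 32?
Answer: -2525/4 ≈ -631.25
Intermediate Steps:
O = 0 (O = 4*0 = 0)
m(Z, f) = (Z + f²)/f (m(Z, f) = (Z + f*f)/(f + 0) = (Z + f²)/f)
m(6, 8) + H*(-20) = (8 + 6/8) + 32*(-20) = (8 + 6*(⅛)) - 640 = (8 + ¾) - 640 = 35/4 - 640 = -2525/4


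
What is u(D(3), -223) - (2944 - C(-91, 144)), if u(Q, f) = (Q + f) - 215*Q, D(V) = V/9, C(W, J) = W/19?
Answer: -184858/57 ≈ -3243.1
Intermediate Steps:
C(W, J) = W/19 (C(W, J) = W*(1/19) = W/19)
D(V) = V/9 (D(V) = V*(⅑) = V/9)
u(Q, f) = f - 214*Q
u(D(3), -223) - (2944 - C(-91, 144)) = (-223 - 214*3/9) - (2944 - (-91)/19) = (-223 - 214*⅓) - (2944 - 1*(-91/19)) = (-223 - 214/3) - (2944 + 91/19) = -883/3 - 1*56027/19 = -883/3 - 56027/19 = -184858/57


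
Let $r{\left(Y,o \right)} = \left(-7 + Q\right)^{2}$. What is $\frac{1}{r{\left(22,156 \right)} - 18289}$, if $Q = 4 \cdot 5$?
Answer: $- \frac{1}{18120} \approx -5.5188 \cdot 10^{-5}$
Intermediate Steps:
$Q = 20$
$r{\left(Y,o \right)} = 169$ ($r{\left(Y,o \right)} = \left(-7 + 20\right)^{2} = 13^{2} = 169$)
$\frac{1}{r{\left(22,156 \right)} - 18289} = \frac{1}{169 - 18289} = \frac{1}{-18120} = - \frac{1}{18120}$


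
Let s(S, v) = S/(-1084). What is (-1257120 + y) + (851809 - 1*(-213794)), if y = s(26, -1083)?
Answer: -103802227/542 ≈ -1.9152e+5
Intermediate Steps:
s(S, v) = -S/1084 (s(S, v) = S*(-1/1084) = -S/1084)
y = -13/542 (y = -1/1084*26 = -13/542 ≈ -0.023985)
(-1257120 + y) + (851809 - 1*(-213794)) = (-1257120 - 13/542) + (851809 - 1*(-213794)) = -681359053/542 + (851809 + 213794) = -681359053/542 + 1065603 = -103802227/542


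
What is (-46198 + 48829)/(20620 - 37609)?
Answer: -877/5663 ≈ -0.15486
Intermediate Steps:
(-46198 + 48829)/(20620 - 37609) = 2631/(-16989) = 2631*(-1/16989) = -877/5663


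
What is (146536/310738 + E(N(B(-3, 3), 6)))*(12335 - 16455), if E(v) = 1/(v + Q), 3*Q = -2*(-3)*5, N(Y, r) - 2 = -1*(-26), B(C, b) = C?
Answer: -6055479180/2952011 ≈ -2051.3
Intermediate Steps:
N(Y, r) = 28 (N(Y, r) = 2 - 1*(-26) = 2 + 26 = 28)
Q = 10 (Q = (-2*(-3)*5)/3 = (6*5)/3 = (⅓)*30 = 10)
E(v) = 1/(10 + v) (E(v) = 1/(v + 10) = 1/(10 + v))
(146536/310738 + E(N(B(-3, 3), 6)))*(12335 - 16455) = (146536/310738 + 1/(10 + 28))*(12335 - 16455) = (146536*(1/310738) + 1/38)*(-4120) = (73268/155369 + 1/38)*(-4120) = (2939553/5904022)*(-4120) = -6055479180/2952011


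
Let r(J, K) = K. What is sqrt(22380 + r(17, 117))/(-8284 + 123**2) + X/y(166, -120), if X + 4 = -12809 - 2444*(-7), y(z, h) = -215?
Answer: -859/43 + sqrt(22497)/6845 ≈ -19.955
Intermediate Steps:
X = 4295 (X = -4 + (-12809 - 2444*(-7)) = -4 + (-12809 - 1*(-17108)) = -4 + (-12809 + 17108) = -4 + 4299 = 4295)
sqrt(22380 + r(17, 117))/(-8284 + 123**2) + X/y(166, -120) = sqrt(22380 + 117)/(-8284 + 123**2) + 4295/(-215) = sqrt(22497)/(-8284 + 15129) + 4295*(-1/215) = sqrt(22497)/6845 - 859/43 = -859/43 + sqrt(22497)/6845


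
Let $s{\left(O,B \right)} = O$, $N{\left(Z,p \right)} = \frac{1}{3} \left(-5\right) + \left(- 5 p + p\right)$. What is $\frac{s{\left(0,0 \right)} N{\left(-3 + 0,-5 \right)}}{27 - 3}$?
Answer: $0$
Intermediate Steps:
$N{\left(Z,p \right)} = - \frac{5}{3} - 4 p$ ($N{\left(Z,p \right)} = \frac{1}{3} \left(-5\right) - 4 p = - \frac{5}{3} - 4 p$)
$\frac{s{\left(0,0 \right)} N{\left(-3 + 0,-5 \right)}}{27 - 3} = \frac{0 \left(- \frac{5}{3} - -20\right)}{27 - 3} = \frac{0 \left(- \frac{5}{3} + 20\right)}{24} = 0 \cdot \frac{55}{3} \cdot \frac{1}{24} = 0 \cdot \frac{1}{24} = 0$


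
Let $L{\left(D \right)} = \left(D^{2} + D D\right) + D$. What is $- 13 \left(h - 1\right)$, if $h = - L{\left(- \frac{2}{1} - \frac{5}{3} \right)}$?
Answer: $\frac{2834}{9} \approx 314.89$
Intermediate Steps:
$L{\left(D \right)} = D + 2 D^{2}$ ($L{\left(D \right)} = \left(D^{2} + D^{2}\right) + D = 2 D^{2} + D = D + 2 D^{2}$)
$h = - \frac{209}{9}$ ($h = - \left(- \frac{2}{1} - \frac{5}{3}\right) \left(1 + 2 \left(- \frac{2}{1} - \frac{5}{3}\right)\right) = - \left(\left(-2\right) 1 - \frac{5}{3}\right) \left(1 + 2 \left(\left(-2\right) 1 - \frac{5}{3}\right)\right) = - \left(-2 - \frac{5}{3}\right) \left(1 + 2 \left(-2 - \frac{5}{3}\right)\right) = - \frac{\left(-11\right) \left(1 + 2 \left(- \frac{11}{3}\right)\right)}{3} = - \frac{\left(-11\right) \left(1 - \frac{22}{3}\right)}{3} = - \frac{\left(-11\right) \left(-19\right)}{3 \cdot 3} = \left(-1\right) \frac{209}{9} = - \frac{209}{9} \approx -23.222$)
$- 13 \left(h - 1\right) = - 13 \left(- \frac{209}{9} - 1\right) = \left(-13\right) \left(- \frac{218}{9}\right) = \frac{2834}{9}$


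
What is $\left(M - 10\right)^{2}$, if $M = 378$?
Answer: $135424$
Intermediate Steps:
$\left(M - 10\right)^{2} = \left(378 - 10\right)^{2} = 368^{2} = 135424$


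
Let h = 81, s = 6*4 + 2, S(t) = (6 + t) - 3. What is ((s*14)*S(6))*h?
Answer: 265356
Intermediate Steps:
S(t) = 3 + t
s = 26 (s = 24 + 2 = 26)
((s*14)*S(6))*h = ((26*14)*(3 + 6))*81 = (364*9)*81 = 3276*81 = 265356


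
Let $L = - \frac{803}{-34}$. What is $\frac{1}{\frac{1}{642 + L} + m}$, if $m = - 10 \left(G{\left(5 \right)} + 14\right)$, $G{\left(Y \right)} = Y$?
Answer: $- \frac{22631}{4299856} \approx -0.0052632$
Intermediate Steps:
$L = \frac{803}{34}$ ($L = \left(-803\right) \left(- \frac{1}{34}\right) = \frac{803}{34} \approx 23.618$)
$m = -190$ ($m = - 10 \left(5 + 14\right) = \left(-10\right) 19 = -190$)
$\frac{1}{\frac{1}{642 + L} + m} = \frac{1}{\frac{1}{642 + \frac{803}{34}} - 190} = \frac{1}{\frac{1}{\frac{22631}{34}} - 190} = \frac{1}{\frac{34}{22631} - 190} = \frac{1}{- \frac{4299856}{22631}} = - \frac{22631}{4299856}$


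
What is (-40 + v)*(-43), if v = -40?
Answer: 3440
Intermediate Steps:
(-40 + v)*(-43) = (-40 - 40)*(-43) = -80*(-43) = 3440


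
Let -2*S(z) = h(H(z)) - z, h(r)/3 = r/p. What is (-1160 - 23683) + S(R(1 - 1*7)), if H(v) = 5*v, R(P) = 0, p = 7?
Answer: -24843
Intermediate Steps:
h(r) = 3*r/7 (h(r) = 3*(r/7) = 3*r/7)
S(z) = -4*z/7 (S(z) = -(3*(5*z)/7 - z)/2 = -(15*z/7 - z)/2 = -4*z/7)
(-1160 - 23683) + S(R(1 - 1*7)) = (-1160 - 23683) - 4/7*0 = -24843 + 0 = -24843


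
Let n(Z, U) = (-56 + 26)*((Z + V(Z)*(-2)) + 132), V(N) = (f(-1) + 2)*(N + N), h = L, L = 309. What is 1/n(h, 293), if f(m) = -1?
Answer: 1/23850 ≈ 4.1929e-5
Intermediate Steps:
h = 309
V(N) = 2*N (V(N) = (-1 + 2)*(N + N) = 1*(2*N) = 2*N)
n(Z, U) = -3960 + 90*Z (n(Z, U) = (-56 + 26)*((Z + (2*Z)*(-2)) + 132) = -30*((Z - 4*Z) + 132) = -30*(-3*Z + 132) = -30*(132 - 3*Z) = -3960 + 90*Z)
1/n(h, 293) = 1/(-3960 + 90*309) = 1/(-3960 + 27810) = 1/23850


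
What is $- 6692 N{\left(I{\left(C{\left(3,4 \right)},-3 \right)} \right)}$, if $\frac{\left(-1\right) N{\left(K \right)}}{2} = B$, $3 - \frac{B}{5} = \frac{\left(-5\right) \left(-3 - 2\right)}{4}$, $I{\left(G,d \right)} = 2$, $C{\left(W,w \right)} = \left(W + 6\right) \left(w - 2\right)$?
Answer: $-217490$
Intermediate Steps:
$C{\left(W,w \right)} = \left(-2 + w\right) \left(6 + W\right)$ ($C{\left(W,w \right)} = \left(6 + W\right) \left(-2 + w\right) = \left(-2 + w\right) \left(6 + W\right)$)
$B = - \frac{65}{4}$ ($B = 15 - 5 \frac{\left(-5\right) \left(-3 - 2\right)}{4} = 15 - 5 \left(-5\right) \left(-5\right) \frac{1}{4} = 15 - 5 \cdot 25 \cdot \frac{1}{4} = 15 - \frac{125}{4} = - \frac{65}{4} \approx -16.25$)
$N{\left(K \right)} = \frac{65}{2}$ ($N{\left(K \right)} = \left(-2\right) \left(- \frac{65}{4}\right) = \frac{65}{2}$)
$- 6692 N{\left(I{\left(C{\left(3,4 \right)},-3 \right)} \right)} = \left(-6692\right) \frac{65}{2} = -217490$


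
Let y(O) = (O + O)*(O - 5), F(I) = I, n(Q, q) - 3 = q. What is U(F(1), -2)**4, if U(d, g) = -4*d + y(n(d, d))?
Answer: 20736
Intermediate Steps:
n(Q, q) = 3 + q
y(O) = 2*O*(-5 + O) (y(O) = (2*O)*(-5 + O) = 2*O*(-5 + O))
U(d, g) = -4*d + 2*(-2 + d)*(3 + d) (U(d, g) = -4*d + 2*(3 + d)*(-5 + (3 + d)) = -4*d + 2*(3 + d)*(-2 + d) = -4*d + 2*(-2 + d)*(3 + d))
U(F(1), -2)**4 = (-12 - 2*1 + 2*1**2)**4 = (-12 - 2 + 2*1)**4 = (-12 - 2 + 2)**4 = (-12)**4 = 20736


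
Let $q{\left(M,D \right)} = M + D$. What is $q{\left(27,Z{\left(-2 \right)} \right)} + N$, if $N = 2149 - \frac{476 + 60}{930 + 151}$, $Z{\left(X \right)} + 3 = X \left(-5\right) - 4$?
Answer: $\frac{2354963}{1081} \approx 2178.5$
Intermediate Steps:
$Z{\left(X \right)} = -7 - 5 X$ ($Z{\left(X \right)} = -3 + \left(X \left(-5\right) - 4\right) = -3 - \left(4 + 5 X\right) = -7 - 5 X$)
$q{\left(M,D \right)} = D + M$
$N = \frac{2322533}{1081}$ ($N = 2149 - \frac{536}{1081} = \frac{2322533}{1081} \approx 2148.5$)
$q{\left(27,Z{\left(-2 \right)} \right)} + N = \left(\left(-7 - -10\right) + 27\right) + \frac{2322533}{1081} = \left(\left(-7 + 10\right) + 27\right) + \frac{2322533}{1081} = \left(3 + 27\right) + \frac{2322533}{1081} = 30 + \frac{2322533}{1081} = \frac{2354963}{1081}$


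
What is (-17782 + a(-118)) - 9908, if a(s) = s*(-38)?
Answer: -23206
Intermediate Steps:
a(s) = -38*s
(-17782 + a(-118)) - 9908 = (-17782 - 38*(-118)) - 9908 = (-17782 + 4484) - 9908 = -13298 - 9908 = -23206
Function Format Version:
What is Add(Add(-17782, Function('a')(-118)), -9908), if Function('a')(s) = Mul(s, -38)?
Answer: -23206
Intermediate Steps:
Function('a')(s) = Mul(-38, s)
Add(Add(-17782, Function('a')(-118)), -9908) = Add(Add(-17782, Mul(-38, -118)), -9908) = Add(Add(-17782, 4484), -9908) = Add(-13298, -9908) = -23206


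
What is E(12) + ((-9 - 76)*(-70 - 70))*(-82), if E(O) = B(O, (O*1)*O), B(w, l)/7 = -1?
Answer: -975807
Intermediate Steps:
B(w, l) = -7 (B(w, l) = 7*(-1) = -7)
E(O) = -7
E(12) + ((-9 - 76)*(-70 - 70))*(-82) = -7 + ((-9 - 76)*(-70 - 70))*(-82) = -7 - 85*(-140)*(-82) = -7 + 11900*(-82) = -7 - 975800 = -975807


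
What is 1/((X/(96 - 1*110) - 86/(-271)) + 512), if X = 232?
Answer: 1897/940430 ≈ 0.0020172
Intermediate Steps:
1/((X/(96 - 1*110) - 86/(-271)) + 512) = 1/((232/(96 - 1*110) - 86/(-271)) + 512) = 1/((232/(96 - 110) - 86*(-1/271)) + 512) = 1/((232/(-14) + 86/271) + 512) = 1/((232*(-1/14) + 86/271) + 512) = 1/((-116/7 + 86/271) + 512) = 1/(-30834/1897 + 512) = 1/(940430/1897) = 1897/940430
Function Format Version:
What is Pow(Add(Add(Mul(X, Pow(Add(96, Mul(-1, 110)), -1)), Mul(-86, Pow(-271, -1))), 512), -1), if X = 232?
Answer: Rational(1897, 940430) ≈ 0.0020172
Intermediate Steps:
Pow(Add(Add(Mul(X, Pow(Add(96, Mul(-1, 110)), -1)), Mul(-86, Pow(-271, -1))), 512), -1) = Pow(Add(Add(Mul(232, Pow(Add(96, Mul(-1, 110)), -1)), Mul(-86, Pow(-271, -1))), 512), -1) = Pow(Add(Add(Mul(232, Pow(Add(96, -110), -1)), Mul(-86, Rational(-1, 271))), 512), -1) = Pow(Add(Add(Mul(232, Pow(-14, -1)), Rational(86, 271)), 512), -1) = Pow(Add(Add(Mul(232, Rational(-1, 14)), Rational(86, 271)), 512), -1) = Pow(Add(Add(Rational(-116, 7), Rational(86, 271)), 512), -1) = Pow(Add(Rational(-30834, 1897), 512), -1) = Pow(Rational(940430, 1897), -1) = Rational(1897, 940430)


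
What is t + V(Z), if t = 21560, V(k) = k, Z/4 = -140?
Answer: 21000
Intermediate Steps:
Z = -560 (Z = 4*(-140) = -560)
t + V(Z) = 21560 - 560 = 21000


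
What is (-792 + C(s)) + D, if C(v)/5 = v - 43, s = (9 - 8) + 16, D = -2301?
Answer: -3223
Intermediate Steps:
s = 17 (s = 1 + 16 = 17)
C(v) = -215 + 5*v (C(v) = 5*(v - 43) = 5*(-43 + v) = -215 + 5*v)
(-792 + C(s)) + D = (-792 + (-215 + 5*17)) - 2301 = (-792 + (-215 + 85)) - 2301 = (-792 - 130) - 2301 = -922 - 2301 = -3223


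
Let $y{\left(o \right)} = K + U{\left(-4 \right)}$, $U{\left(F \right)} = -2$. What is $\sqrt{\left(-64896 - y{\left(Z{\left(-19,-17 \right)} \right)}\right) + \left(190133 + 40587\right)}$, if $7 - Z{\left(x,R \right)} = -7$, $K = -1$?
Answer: $\sqrt{165827} \approx 407.22$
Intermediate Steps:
$Z{\left(x,R \right)} = 14$ ($Z{\left(x,R \right)} = 7 - -7 = 7 + 7 = 14$)
$y{\left(o \right)} = -3$ ($y{\left(o \right)} = -1 - 2 = -3$)
$\sqrt{\left(-64896 - y{\left(Z{\left(-19,-17 \right)} \right)}\right) + \left(190133 + 40587\right)} = \sqrt{\left(-64896 - -3\right) + \left(190133 + 40587\right)} = \sqrt{\left(-64896 + 3\right) + 230720} = \sqrt{-64893 + 230720} = \sqrt{165827}$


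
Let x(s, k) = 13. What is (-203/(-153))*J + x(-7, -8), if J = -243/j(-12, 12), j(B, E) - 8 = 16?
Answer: -59/136 ≈ -0.43382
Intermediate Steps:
j(B, E) = 24 (j(B, E) = 8 + 16 = 24)
J = -81/8 (J = -243/24 = -243*1/24 = -81/8 ≈ -10.125)
(-203/(-153))*J + x(-7, -8) = -203/(-153)*(-81/8) + 13 = -203*(-1/153)*(-81/8) + 13 = (203/153)*(-81/8) + 13 = -1827/136 + 13 = -59/136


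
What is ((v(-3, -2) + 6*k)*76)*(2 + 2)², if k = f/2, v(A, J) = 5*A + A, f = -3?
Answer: -32832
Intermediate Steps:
v(A, J) = 6*A
k = -3/2 ≈ -1.5000
((v(-3, -2) + 6*k)*76)*(2 + 2)² = ((6*(-3) + 6*(-3/2))*76)*(2 + 2)² = ((-18 - 9)*76)*4² = -27*76*16 = -2052*16 = -32832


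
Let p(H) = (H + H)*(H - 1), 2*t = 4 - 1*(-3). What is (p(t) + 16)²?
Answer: 4489/4 ≈ 1122.3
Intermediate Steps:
t = 7/2 (t = (4 - 1*(-3))/2 = (4 + 3)/2 = (½)*7 = 7/2 ≈ 3.5000)
p(H) = 2*H*(-1 + H) (p(H) = (2*H)*(-1 + H) = 2*H*(-1 + H))
(p(t) + 16)² = (2*(7/2)*(-1 + 7/2) + 16)² = (2*(7/2)*(5/2) + 16)² = (35/2 + 16)² = (67/2)² = 4489/4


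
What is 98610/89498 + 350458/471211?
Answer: 38915703397/21086221039 ≈ 1.8456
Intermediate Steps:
98610/89498 + 350458/471211 = 98610*(1/89498) + 350458*(1/471211) = 49305/44749 + 350458/471211 = 38915703397/21086221039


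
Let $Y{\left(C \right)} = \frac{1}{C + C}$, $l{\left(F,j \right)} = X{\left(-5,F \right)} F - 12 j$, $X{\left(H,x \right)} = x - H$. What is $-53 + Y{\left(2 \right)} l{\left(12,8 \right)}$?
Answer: $-26$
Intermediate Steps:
$l{\left(F,j \right)} = - 12 j + F \left(5 + F\right)$ ($l{\left(F,j \right)} = \left(F - -5\right) F - 12 j = \left(F + 5\right) F - 12 j = \left(5 + F\right) F - 12 j = F \left(5 + F\right) - 12 j = - 12 j + F \left(5 + F\right)$)
$Y{\left(C \right)} = \frac{1}{2 C}$
$-53 + Y{\left(2 \right)} l{\left(12,8 \right)} = -53 + \frac{1}{2 \cdot 2} \left(\left(-12\right) 8 + 12 \left(5 + 12\right)\right) = -53 + \frac{1}{2} \cdot \frac{1}{2} \left(-96 + 12 \cdot 17\right) = -53 + \frac{-96 + 204}{4} = -53 + \frac{1}{4} \cdot 108 = -53 + 27 = -26$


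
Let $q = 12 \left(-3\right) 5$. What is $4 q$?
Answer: $-720$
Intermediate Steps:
$q = -180$ ($q = \left(-36\right) 5 = -180$)
$4 q = 4 \left(-180\right) = -720$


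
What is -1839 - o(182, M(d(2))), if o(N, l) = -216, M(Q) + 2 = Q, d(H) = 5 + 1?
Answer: -1623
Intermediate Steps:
d(H) = 6
M(Q) = -2 + Q
-1839 - o(182, M(d(2))) = -1839 - 1*(-216) = -1839 + 216 = -1623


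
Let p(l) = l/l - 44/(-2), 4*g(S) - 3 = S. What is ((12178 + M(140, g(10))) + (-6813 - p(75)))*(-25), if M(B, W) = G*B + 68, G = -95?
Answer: 197250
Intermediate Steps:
g(S) = ¾ + S/4
M(B, W) = 68 - 95*B (M(B, W) = -95*B + 68 = 68 - 95*B)
p(l) = 23 (p(l) = 1 - 44*(-½) = 1 + 22 = 23)
((12178 + M(140, g(10))) + (-6813 - p(75)))*(-25) = ((12178 + (68 - 95*140)) + (-6813 - 1*23))*(-25) = ((12178 + (68 - 13300)) + (-6813 - 23))*(-25) = ((12178 - 13232) - 6836)*(-25) = (-1054 - 6836)*(-25) = -7890*(-25) = 197250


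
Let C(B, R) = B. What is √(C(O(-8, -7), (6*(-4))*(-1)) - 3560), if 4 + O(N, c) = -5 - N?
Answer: I*√3561 ≈ 59.674*I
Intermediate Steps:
O(N, c) = -9 - N (O(N, c) = -4 + (-5 - N) = -9 - N)
√(C(O(-8, -7), (6*(-4))*(-1)) - 3560) = √((-9 - 1*(-8)) - 3560) = √((-9 + 8) - 3560) = √(-1 - 3560) = √(-3561) = I*√3561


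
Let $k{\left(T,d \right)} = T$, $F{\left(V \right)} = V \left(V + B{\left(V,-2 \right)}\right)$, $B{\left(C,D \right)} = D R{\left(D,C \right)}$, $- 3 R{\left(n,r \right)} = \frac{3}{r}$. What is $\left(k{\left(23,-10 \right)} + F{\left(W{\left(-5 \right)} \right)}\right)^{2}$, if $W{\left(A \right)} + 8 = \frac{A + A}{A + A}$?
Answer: $5476$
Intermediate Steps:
$R{\left(n,r \right)} = - \frac{1}{r}$ ($R{\left(n,r \right)} = - \frac{3 \frac{1}{r}}{3} = - \frac{1}{r}$)
$B{\left(C,D \right)} = - \frac{D}{C}$ ($B{\left(C,D \right)} = D \left(- \frac{1}{C}\right) = - \frac{D}{C}$)
$W{\left(A \right)} = -7$ ($W{\left(A \right)} = -8 + \frac{A + A}{A + A} = -8 + \frac{2 A}{2 A} = -8 + 2 A \frac{1}{2 A} = -8 + 1 = -7$)
$F{\left(V \right)} = V \left(V + \frac{2}{V}\right)$ ($F{\left(V \right)} = V \left(V - - \frac{2}{V}\right) = V \left(V + \frac{2}{V}\right)$)
$\left(k{\left(23,-10 \right)} + F{\left(W{\left(-5 \right)} \right)}\right)^{2} = \left(23 + \left(2 + \left(-7\right)^{2}\right)\right)^{2} = \left(23 + \left(2 + 49\right)\right)^{2} = \left(23 + 51\right)^{2} = 74^{2} = 5476$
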